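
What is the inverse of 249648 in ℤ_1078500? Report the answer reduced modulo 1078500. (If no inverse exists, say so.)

no inverse exists

Compute gcd(249648, 1078500):
1078500 = 4*249648 + 79908
249648 = 3*79908 + 9924
79908 = 8*9924 + 516
9924 = 19*516 + 120
516 = 4*120 + 36
120 = 3*36 + 12
36 = 3*12 + 0
gcd(249648, 1078500) = 12 ≠ 1, so 249648 has no multiplicative inverse modulo 1078500.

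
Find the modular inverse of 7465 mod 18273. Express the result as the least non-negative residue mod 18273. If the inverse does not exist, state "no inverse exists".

14731

Run Euclid on (18273, 7465):
18273 = 2·7465 + 3343
7465 = 2·3343 + 779
3343 = 4·779 + 227
779 = 3·227 + 98
227 = 2·98 + 31
98 = 3·31 + 5
31 = 6·5 + 1
5 = 5·1 + 0
Since gcd(7465, 18273) = 1, back-substitute to write 1 as a combination:
1 = 31 − 6·5
1 = −6·98 + 19·31
1 = 19·227 − 44·98
1 = −44·779 + 151·227
1 = 151·3343 − 648·779
1 = −648·7465 + 1447·3343
1 = 1447·18273 − 3542·7465
Hence 7465⁻¹ ≡ -3542 ≡ 14731 (mod 18273).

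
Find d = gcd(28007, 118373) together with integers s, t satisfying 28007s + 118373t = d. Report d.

Apply Euclid's algorithm to 118373 and 28007:
118373 = 4*28007 + 6345
28007 = 4*6345 + 2627
6345 = 2*2627 + 1091
2627 = 2*1091 + 445
1091 = 2*445 + 201
445 = 2*201 + 43
201 = 4*43 + 29
43 = 1*29 + 14
29 = 2*14 + 1
14 = 14*1 + 0
gcd(28007, 118373) = 1.
Express as a combination:
1 = 29 − 2·14
1 = −2·43 + 3·29
1 = 3·201 − 14·43
1 = −14·445 + 31·201
1 = 31·1091 − 76·445
1 = −76·2627 + 183·1091
1 = 183·6345 − 442·2627
1 = −442·28007 + 1951·6345
1 = 1951·118373 − 8246·28007
So 1 = (1951)·118373 + (-8246)·28007.

1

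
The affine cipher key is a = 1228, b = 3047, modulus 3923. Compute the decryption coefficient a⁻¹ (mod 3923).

476

Apply the Euclidean algorithm to 3923 and 1228:
3923 = 3*1228 + 239
1228 = 5*239 + 33
239 = 7*33 + 8
33 = 4*8 + 1
8 = 8*1 + 0
gcd = 1, so the inverse exists. Back-substitute:
1 = 33 − 4·8
1 = −4·239 + 29·33
1 = 29·1228 − 149·239
1 = −149·3923 + 476·1228
So 1228·476 ≡ 1 (mod 3923).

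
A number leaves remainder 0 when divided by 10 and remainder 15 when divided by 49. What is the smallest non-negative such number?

260

Write x = 0 + 10·k. Then 10·k ≡ 15 − 0 ≡ 15 (mod 49).
Need 10⁻¹ mod 49. Extended Euclid on (49, 10):
49 = 4*10 + 9
10 = 1*9 + 1
9 = 9*1 + 0
Back-substitute:
1 = 10 − 9
1 = −49 + 5·10
10⁻¹ ≡ 5 (mod 49), so k ≡ 5·15 ≡ 26 (mod 49).
x = 0 + 10·26 = 260.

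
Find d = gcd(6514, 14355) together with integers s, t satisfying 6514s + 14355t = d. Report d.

Apply Euclid's algorithm to 14355 and 6514:
14355 = 2*6514 + 1327
6514 = 4*1327 + 1206
1327 = 1*1206 + 121
1206 = 9*121 + 117
121 = 1*117 + 4
117 = 29*4 + 1
4 = 4*1 + 0
gcd(6514, 14355) = 1.
Working backward:
1 = 117 − 29·4
1 = −29·121 + 30·117
1 = 30·1206 − 299·121
1 = −299·1327 + 329·1206
1 = 329·6514 − 1615·1327
1 = −1615·14355 + 3559·6514
So 1 = (-1615)·14355 + (3559)·6514.

1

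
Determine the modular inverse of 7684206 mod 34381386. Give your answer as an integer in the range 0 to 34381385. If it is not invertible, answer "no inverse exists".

Compute gcd(7684206, 34381386):
34381386 = 4·7684206 + 3644562
7684206 = 2·3644562 + 395082
3644562 = 9·395082 + 88824
395082 = 4·88824 + 39786
88824 = 2·39786 + 9252
39786 = 4·9252 + 2778
9252 = 3·2778 + 918
2778 = 3·918 + 24
918 = 38·24 + 6
24 = 4·6 + 0
gcd(7684206, 34381386) = 6 ≠ 1, so 7684206 has no multiplicative inverse modulo 34381386.

no inverse exists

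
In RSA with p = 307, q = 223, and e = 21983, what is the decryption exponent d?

1199

φ(n) = (p−1)(q−1) = 306·222 = 67932.
Need d with 21983·d ≡ 1 (mod 67932). Apply the extended Euclidean algorithm:
67932 = 3*21983 + 1983
21983 = 11*1983 + 170
1983 = 11*170 + 113
170 = 1*113 + 57
113 = 1*57 + 56
57 = 1*56 + 1
56 = 56*1 + 0
Back-substitute:
1 = 57 − 56
1 = −113 + 2·57
1 = 2·170 − 3·113
1 = −3·1983 + 35·170
1 = 35·21983 − 388·1983
1 = −388·67932 + 1199·21983
So 21983·1199 ≡ 1 (mod 67932), hence d = 1199.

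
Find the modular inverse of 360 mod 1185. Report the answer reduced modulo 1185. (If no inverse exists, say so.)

Euclidean algorithm on 1185, 360:
1185 = 3×360 + 105
360 = 3×105 + 45
105 = 2×45 + 15
45 = 3×15 + 0
Since gcd = 15 > 1, 360 is not a unit mod 1185.

no inverse exists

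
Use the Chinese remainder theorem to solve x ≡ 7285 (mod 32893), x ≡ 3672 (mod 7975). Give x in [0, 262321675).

Write x = 7285 + 32893·k. Then 32893·k ≡ 3672 − 7285 ≡ 4362 (mod 7975).
Need 32893⁻¹ mod 7975. Extended Euclid on (7975, 993):
7975 = 8·993 + 31
993 = 32·31 + 1
31 = 31·1 + 0
Back-substitute:
1 = 993 − 32·31
1 = −32·7975 + 257·993
32893⁻¹ ≡ 257 (mod 7975), so k ≡ 257·4362 ≡ 4534 (mod 7975).
x = 7285 + 32893·4534 = 149144147.

149144147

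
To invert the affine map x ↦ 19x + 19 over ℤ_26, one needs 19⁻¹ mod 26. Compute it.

11

gcd(26, 19) by repeated division:
26 = 1×19 + 7
19 = 2×7 + 5
7 = 1×5 + 2
5 = 2×2 + 1
2 = 2×1 + 0
Since gcd(19, 26) = 1, back-substitute to write 1 as a combination:
1 = 5 − 2·2
1 = −2·7 + 3·5
1 = 3·19 − 8·7
1 = −8·26 + 11·19
So 19·11 ≡ 1 (mod 26).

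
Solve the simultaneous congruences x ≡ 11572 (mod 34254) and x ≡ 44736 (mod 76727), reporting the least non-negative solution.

64648870

Write x = 11572 + 34254·k. Then 34254·k ≡ 44736 − 11572 ≡ 33164 (mod 76727).
Need 34254⁻¹ mod 76727. Extended Euclid on (76727, 34254):
76727 = 2*34254 + 8219
34254 = 4*8219 + 1378
8219 = 5*1378 + 1329
1378 = 1*1329 + 49
1329 = 27*49 + 6
49 = 8*6 + 1
6 = 6*1 + 0
Back-substitute:
1 = 49 − 8·6
1 = −8·1329 + 217·49
1 = 217·1378 − 225·1329
1 = −225·8219 + 1342·1378
1 = 1342·34254 − 5593·8219
1 = −5593·76727 + 12528·34254
34254⁻¹ ≡ 12528 (mod 76727), so k ≡ 12528·33164 ≡ 1887 (mod 76727).
x = 11572 + 34254·1887 = 64648870.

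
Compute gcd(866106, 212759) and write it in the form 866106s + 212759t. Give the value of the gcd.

Apply Euclid's algorithm to 866106 and 212759:
866106 = 4*212759 + 15070
212759 = 14*15070 + 1779
15070 = 8*1779 + 838
1779 = 2*838 + 103
838 = 8*103 + 14
103 = 7*14 + 5
14 = 2*5 + 4
5 = 1*4 + 1
4 = 4*1 + 0
gcd(866106, 212759) = 1.
Express as a combination:
1 = 5 − 4
1 = −14 + 3·5
1 = 3·103 − 22·14
1 = −22·838 + 179·103
1 = 179·1779 − 380·838
1 = −380·15070 + 3219·1779
1 = 3219·212759 − 45446·15070
1 = −45446·866106 + 185003·212759
So 1 = (-45446)·866106 + (185003)·212759.

1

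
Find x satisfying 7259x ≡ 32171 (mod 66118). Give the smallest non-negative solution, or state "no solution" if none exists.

First find gcd(7259, 66118):
66118 = 9*7259 + 787
7259 = 9*787 + 176
787 = 4*176 + 83
176 = 2*83 + 10
83 = 8*10 + 3
10 = 3*3 + 1
3 = 3*1 + 0
gcd = 1, so a unique solution mod 66118 exists.
Back-substitute for the Bézout coefficients:
1 = 10 − 3·3
1 = −3·83 + 25·10
1 = 25·176 − 53·83
1 = −53·787 + 237·176
1 = 237·7259 − 2186·787
1 = −2186·66118 + 19911·7259
So 7259·(19911) ≡ 1 (mod 66118), giving 7259⁻¹ ≡ 19911.
x ≡ 7259⁻¹·32171 ≡ 19911·32171 ≡ 5597 (mod 66118).

5597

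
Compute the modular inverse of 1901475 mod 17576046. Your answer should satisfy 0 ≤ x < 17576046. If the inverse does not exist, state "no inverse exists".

no inverse exists

Compute gcd(1901475, 17576046):
17576046 = 9·1901475 + 462771
1901475 = 4·462771 + 50391
462771 = 9·50391 + 9252
50391 = 5·9252 + 4131
9252 = 2·4131 + 990
4131 = 4·990 + 171
990 = 5·171 + 135
171 = 1·135 + 36
135 = 3·36 + 27
36 = 1·27 + 9
27 = 3·9 + 0
Since gcd = 9 > 1, 1901475 is not a unit mod 17576046.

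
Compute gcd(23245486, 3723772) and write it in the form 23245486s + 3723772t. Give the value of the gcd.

Euclidean algorithm:
23245486 = 6·3723772 + 902854
3723772 = 4·902854 + 112356
902854 = 8·112356 + 4006
112356 = 28·4006 + 188
4006 = 21·188 + 58
188 = 3·58 + 14
58 = 4·14 + 2
14 = 7·2 + 0
gcd(23245486, 3723772) = 2.
Working backward:
2 = 58 − 4·14
2 = −4·188 + 13·58
2 = 13·4006 − 277·188
2 = −277·112356 + 7769·4006
2 = 7769·902854 − 62429·112356
2 = −62429·3723772 + 257485·902854
2 = 257485·23245486 − 1607339·3723772
So 2 = (257485)·23245486 + (-1607339)·3723772.

2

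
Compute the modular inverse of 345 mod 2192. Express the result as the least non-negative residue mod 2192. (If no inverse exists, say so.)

521

Apply the Euclidean algorithm to 2192 and 345:
2192 = 6*345 + 122
345 = 2*122 + 101
122 = 1*101 + 21
101 = 4*21 + 17
21 = 1*17 + 4
17 = 4*4 + 1
4 = 4*1 + 0
The gcd is 1. Working backward:
1 = 17 − 4·4
1 = −4·21 + 5·17
1 = 5·101 − 24·21
1 = −24·122 + 29·101
1 = 29·345 − 82·122
1 = −82·2192 + 521·345
So 345·521 ≡ 1 (mod 2192).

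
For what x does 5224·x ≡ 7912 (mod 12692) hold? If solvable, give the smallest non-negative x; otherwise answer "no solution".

First find gcd(5224, 12692):
12692 = 2·5224 + 2244
5224 = 2·2244 + 736
2244 = 3·736 + 36
736 = 20·36 + 16
36 = 2·16 + 4
16 = 4·4 + 0
gcd = 4 and 4 | 7912, so solutions exist. Divide through by 4: 1306x ≡ 1978 (mod 3173).
Now find 1306⁻¹ mod 3173:
3173 = 2×1306 + 561
1306 = 2×561 + 184
561 = 3×184 + 9
184 = 20×9 + 4
9 = 2×4 + 1
4 = 4×1 + 0
Back-substitute:
1 = 9 − 2·4
1 = −2·184 + 41·9
1 = 41·561 − 125·184
1 = −125·1306 + 291·561
1 = 291·3173 − 707·1306
So 1306·(-707) ≡ 1 (mod 3173), i.e. 1306⁻¹ ≡ 2466.
Then x ≡ 2466·1978 ≡ 847 (mod 3173); the smallest non-negative solution is x = 847.

847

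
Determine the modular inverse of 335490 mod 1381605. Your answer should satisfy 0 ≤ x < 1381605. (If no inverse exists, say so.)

Euclidean algorithm on 1381605, 335490:
1381605 = 4·335490 + 39645
335490 = 8·39645 + 18330
39645 = 2·18330 + 2985
18330 = 6·2985 + 420
2985 = 7·420 + 45
420 = 9·45 + 15
45 = 3·15 + 0
gcd(335490, 1381605) = 15 ≠ 1, so 335490 has no multiplicative inverse modulo 1381605.

no inverse exists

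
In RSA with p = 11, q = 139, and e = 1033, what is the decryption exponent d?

φ(n) = (p−1)(q−1) = 10·138 = 1380.
Need d with 1033·d ≡ 1 (mod 1380). Apply the extended Euclidean algorithm:
1380 = 1×1033 + 347
1033 = 2×347 + 339
347 = 1×339 + 8
339 = 42×8 + 3
8 = 2×3 + 2
3 = 1×2 + 1
2 = 2×1 + 0
Back-substitute:
1 = 3 − 2
1 = −8 + 3·3
1 = 3·339 − 127·8
1 = −127·347 + 130·339
1 = 130·1033 − 387·347
1 = −387·1380 + 517·1033
So 1033·517 ≡ 1 (mod 1380), hence d = 517.

517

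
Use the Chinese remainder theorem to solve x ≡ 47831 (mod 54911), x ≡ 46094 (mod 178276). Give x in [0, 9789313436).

Write x = 47831 + 54911·k. Then 54911·k ≡ 46094 − 47831 ≡ 176539 (mod 178276).
Need 54911⁻¹ mod 178276. Extended Euclid on (178276, 54911):
178276 = 3×54911 + 13543
54911 = 4×13543 + 739
13543 = 18×739 + 241
739 = 3×241 + 16
241 = 15×16 + 1
16 = 16×1 + 0
Back-substitute:
1 = 241 − 15·16
1 = −15·739 + 46·241
1 = 46·13543 − 843·739
1 = −843·54911 + 3418·13543
1 = 3418·178276 − 11097·54911
54911⁻¹ ≡ 167179 (mod 178276), so k ≡ 167179·176539 ≡ 21681 (mod 178276).
x = 47831 + 54911·21681 = 1190573222.

1190573222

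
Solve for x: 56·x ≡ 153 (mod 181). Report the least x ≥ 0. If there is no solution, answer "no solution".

90

First find gcd(56, 181):
181 = 3*56 + 13
56 = 4*13 + 4
13 = 3*4 + 1
4 = 4*1 + 0
gcd = 1, so a unique solution mod 181 exists.
Back-substitute for the Bézout coefficients:
1 = 13 − 3·4
1 = −3·56 + 13·13
1 = 13·181 − 42·56
So 56·(-42) ≡ 1 (mod 181), giving 56⁻¹ ≡ 139.
x ≡ 56⁻¹·153 ≡ 139·153 ≡ 90 (mod 181).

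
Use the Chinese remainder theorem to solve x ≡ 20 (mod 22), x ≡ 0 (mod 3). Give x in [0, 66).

Write x = 20 + 22·k. Then 22·k ≡ 0 − 20 ≡ 1 (mod 3).
Need 22⁻¹ mod 3. Extended Euclid on (3, 1):
3 = 3·1 + 0
22⁻¹ ≡ 1 (mod 3), so k ≡ 1·1 ≡ 1 (mod 3).
x = 20 + 22·1 = 42.

42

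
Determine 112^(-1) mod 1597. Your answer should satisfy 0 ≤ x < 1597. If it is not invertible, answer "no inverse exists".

385

Apply the Euclidean algorithm to 1597 and 112:
1597 = 14·112 + 29
112 = 3·29 + 25
29 = 1·25 + 4
25 = 6·4 + 1
4 = 4·1 + 0
gcd = 1, so the inverse exists. Back-substitute:
1 = 25 − 6·4
1 = −6·29 + 7·25
1 = 7·112 − 27·29
1 = −27·1597 + 385·112
So 112·385 ≡ 1 (mod 1597).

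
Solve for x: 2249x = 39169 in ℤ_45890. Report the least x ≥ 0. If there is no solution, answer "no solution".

1711

First find gcd(2249, 45890):
45890 = 20·2249 + 910
2249 = 2·910 + 429
910 = 2·429 + 52
429 = 8·52 + 13
52 = 4·13 + 0
gcd = 13 and 13 | 39169, so solutions exist. Divide through by 13: 173x ≡ 3013 (mod 3530).
Now find 173⁻¹ mod 3530:
3530 = 20·173 + 70
173 = 2·70 + 33
70 = 2·33 + 4
33 = 8·4 + 1
4 = 4·1 + 0
Back-substitute:
1 = 33 − 8·4
1 = −8·70 + 17·33
1 = 17·173 − 42·70
1 = −42·3530 + 857·173
So 173⁻¹ ≡ 857 (mod 3530).
Then x ≡ 857·3013 ≡ 1711 (mod 3530); the smallest non-negative solution is x = 1711.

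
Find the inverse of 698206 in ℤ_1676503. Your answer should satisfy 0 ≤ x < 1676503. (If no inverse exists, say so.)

1184292

Apply the Euclidean algorithm to 1676503 and 698206:
1676503 = 2×698206 + 280091
698206 = 2×280091 + 138024
280091 = 2×138024 + 4043
138024 = 34×4043 + 562
4043 = 7×562 + 109
562 = 5×109 + 17
109 = 6×17 + 7
17 = 2×7 + 3
7 = 2×3 + 1
3 = 3×1 + 0
gcd = 1, so the inverse exists. Back-substitute:
1 = 7 − 2·3
1 = −2·17 + 5·7
1 = 5·109 − 32·17
1 = −32·562 + 165·109
1 = 165·4043 − 1187·562
1 = −1187·138024 + 40523·4043
1 = 40523·280091 − 82233·138024
1 = −82233·698206 + 204989·280091
1 = 204989·1676503 − 492211·698206
Thus 698206·(-492211) ≡ 1 (mod 1676503); reducing, -492211 mod 1676503 = 1184292.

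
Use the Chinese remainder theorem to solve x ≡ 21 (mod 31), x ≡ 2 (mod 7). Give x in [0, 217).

114

Write x = 21 + 31·k. Then 31·k ≡ 2 − 21 ≡ 2 (mod 7).
Need 31⁻¹ mod 7. Extended Euclid on (7, 3):
7 = 2*3 + 1
3 = 3*1 + 0
Back-substitute:
1 = 7 − 2·3
31⁻¹ ≡ 5 (mod 7), so k ≡ 5·2 ≡ 3 (mod 7).
x = 21 + 31·3 = 114.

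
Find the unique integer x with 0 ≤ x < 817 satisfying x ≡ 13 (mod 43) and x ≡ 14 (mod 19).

Write x = 13 + 43·k. Then 43·k ≡ 14 − 13 ≡ 1 (mod 19).
Need 43⁻¹ mod 19. Extended Euclid on (19, 5):
19 = 3·5 + 4
5 = 1·4 + 1
4 = 4·1 + 0
Back-substitute:
1 = 5 − 4
1 = −19 + 4·5
43⁻¹ ≡ 4 (mod 19), so k ≡ 4·1 ≡ 4 (mod 19).
x = 13 + 43·4 = 185.

185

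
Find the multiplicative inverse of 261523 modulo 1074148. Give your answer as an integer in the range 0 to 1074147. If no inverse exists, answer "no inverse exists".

959099

Extended Euclidean algorithm:
1074148 = 4·261523 + 28056
261523 = 9·28056 + 9019
28056 = 3·9019 + 999
9019 = 9·999 + 28
999 = 35·28 + 19
28 = 1·19 + 9
19 = 2·9 + 1
9 = 9·1 + 0
The gcd is 1. Working backward:
1 = 19 − 2·9
1 = −2·28 + 3·19
1 = 3·999 − 107·28
1 = −107·9019 + 966·999
1 = 966·28056 − 3005·9019
1 = −3005·261523 + 28011·28056
1 = 28011·1074148 − 115049·261523
So 261523·(-115049) ≡ 1 (mod 1074148), and -115049 ≡ 959099 (mod 1074148).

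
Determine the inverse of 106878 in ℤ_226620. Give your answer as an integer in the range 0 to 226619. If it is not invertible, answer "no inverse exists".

Compute gcd(106878, 226620):
226620 = 2*106878 + 12864
106878 = 8*12864 + 3966
12864 = 3*3966 + 966
3966 = 4*966 + 102
966 = 9*102 + 48
102 = 2*48 + 6
48 = 8*6 + 0
The gcd is 6, not 1, hence no inverse exists.

no inverse exists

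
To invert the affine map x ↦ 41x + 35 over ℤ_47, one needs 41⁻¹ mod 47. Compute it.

39

gcd(47, 41) by repeated division:
47 = 1·41 + 6
41 = 6·6 + 5
6 = 1·5 + 1
5 = 5·1 + 0
The gcd is 1. Working backward:
1 = 6 − 5
1 = −41 + 7·6
1 = 7·47 − 8·41
Hence 41⁻¹ ≡ -8 ≡ 39 (mod 47).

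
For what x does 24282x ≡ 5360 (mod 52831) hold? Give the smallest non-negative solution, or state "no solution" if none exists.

31966

First find gcd(24282, 52831):
52831 = 2*24282 + 4267
24282 = 5*4267 + 2947
4267 = 1*2947 + 1320
2947 = 2*1320 + 307
1320 = 4*307 + 92
307 = 3*92 + 31
92 = 2*31 + 30
31 = 1*30 + 1
30 = 30*1 + 0
gcd = 1, so a unique solution mod 52831 exists.
Back-substitute for the Bézout coefficients:
1 = 31 − 30
1 = −92 + 3·31
1 = 3·307 − 10·92
1 = −10·1320 + 43·307
1 = 43·2947 − 96·1320
1 = −96·4267 + 139·2947
1 = 139·24282 − 791·4267
1 = −791·52831 + 1721·24282
So 24282·(1721) ≡ 1 (mod 52831), giving 24282⁻¹ ≡ 1721.
x ≡ 24282⁻¹·5360 ≡ 1721·5360 ≡ 31966 (mod 52831).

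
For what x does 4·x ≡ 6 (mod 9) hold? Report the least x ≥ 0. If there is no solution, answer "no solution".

First find gcd(4, 9):
9 = 2·4 + 1
4 = 4·1 + 0
gcd = 1, so a unique solution mod 9 exists.
Back-substitute for the Bézout coefficients:
1 = 9 − 2·4
So 4·(-2) ≡ 1 (mod 9), giving 4⁻¹ ≡ 7.
x ≡ 4⁻¹·6 ≡ 7·6 ≡ 6 (mod 9).

6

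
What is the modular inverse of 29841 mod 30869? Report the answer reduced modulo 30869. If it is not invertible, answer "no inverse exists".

Apply the Euclidean algorithm to 30869 and 29841:
30869 = 1×29841 + 1028
29841 = 29×1028 + 29
1028 = 35×29 + 13
29 = 2×13 + 3
13 = 4×3 + 1
3 = 3×1 + 0
Since gcd(29841, 30869) = 1, back-substitute to write 1 as a combination:
1 = 13 − 4·3
1 = −4·29 + 9·13
1 = 9·1028 − 319·29
1 = −319·29841 + 9260·1028
1 = 9260·30869 − 9579·29841
Thus 29841·(-9579) ≡ 1 (mod 30869); reducing, -9579 mod 30869 = 21290.

21290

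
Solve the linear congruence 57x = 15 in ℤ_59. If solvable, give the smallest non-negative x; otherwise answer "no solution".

22

First find gcd(57, 59):
59 = 1×57 + 2
57 = 28×2 + 1
2 = 2×1 + 0
gcd = 1, so a unique solution mod 59 exists.
Back-substitute for the Bézout coefficients:
1 = 57 − 28·2
1 = −28·59 + 29·57
So 57·(29) ≡ 1 (mod 59), giving 57⁻¹ ≡ 29.
x ≡ 57⁻¹·15 ≡ 29·15 ≡ 22 (mod 59).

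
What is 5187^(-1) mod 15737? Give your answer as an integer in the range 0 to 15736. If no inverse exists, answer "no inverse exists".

10998

Run Euclid on (15737, 5187):
15737 = 3×5187 + 176
5187 = 29×176 + 83
176 = 2×83 + 10
83 = 8×10 + 3
10 = 3×3 + 1
3 = 3×1 + 0
The gcd is 1. Working backward:
1 = 10 − 3·3
1 = −3·83 + 25·10
1 = 25·176 − 53·83
1 = −53·5187 + 1562·176
1 = 1562·15737 − 4739·5187
Hence 5187⁻¹ ≡ -4739 ≡ 10998 (mod 15737).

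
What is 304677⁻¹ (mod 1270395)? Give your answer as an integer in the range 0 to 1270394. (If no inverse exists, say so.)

no inverse exists

Euclidean algorithm on 1270395, 304677:
1270395 = 4·304677 + 51687
304677 = 5·51687 + 46242
51687 = 1·46242 + 5445
46242 = 8·5445 + 2682
5445 = 2·2682 + 81
2682 = 33·81 + 9
81 = 9·9 + 0
Since gcd = 9 > 1, 304677 is not a unit mod 1270395.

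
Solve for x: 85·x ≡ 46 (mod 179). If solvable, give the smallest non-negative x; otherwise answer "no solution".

First find gcd(85, 179):
179 = 2·85 + 9
85 = 9·9 + 4
9 = 2·4 + 1
4 = 4·1 + 0
gcd = 1, so a unique solution mod 179 exists.
Back-substitute for the Bézout coefficients:
1 = 9 − 2·4
1 = −2·85 + 19·9
1 = 19·179 − 40·85
So 85·(-40) ≡ 1 (mod 179), giving 85⁻¹ ≡ 139.
x ≡ 85⁻¹·46 ≡ 139·46 ≡ 129 (mod 179).

129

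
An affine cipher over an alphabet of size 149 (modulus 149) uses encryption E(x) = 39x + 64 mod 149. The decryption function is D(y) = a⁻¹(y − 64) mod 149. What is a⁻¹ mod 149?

Run Euclid on (149, 39):
149 = 3*39 + 32
39 = 1*32 + 7
32 = 4*7 + 4
7 = 1*4 + 3
4 = 1*3 + 1
3 = 3*1 + 0
gcd = 1, so the inverse exists. Back-substitute:
1 = 4 − 3
1 = −7 + 2·4
1 = 2·32 − 9·7
1 = −9·39 + 11·32
1 = 11·149 − 42·39
Thus 39·(-42) ≡ 1 (mod 149); reducing, -42 mod 149 = 107.

107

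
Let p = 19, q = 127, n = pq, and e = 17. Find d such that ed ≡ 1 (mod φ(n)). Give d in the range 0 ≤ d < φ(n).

1601

φ(n) = (p−1)(q−1) = 18·126 = 2268.
Need d with 17·d ≡ 1 (mod 2268). Apply the extended Euclidean algorithm:
2268 = 133×17 + 7
17 = 2×7 + 3
7 = 2×3 + 1
3 = 3×1 + 0
Back-substitute:
1 = 7 − 2·3
1 = −2·17 + 5·7
1 = 5·2268 − 667·17
So 17·(-667) ≡ 1 (mod 2268), hence d ≡ -667 ≡ 1601 (mod 2268).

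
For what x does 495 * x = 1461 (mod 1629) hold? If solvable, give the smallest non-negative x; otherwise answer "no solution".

gcd(495, 1629):
1629 = 3·495 + 144
495 = 3·144 + 63
144 = 2·63 + 18
63 = 3·18 + 9
18 = 2·9 + 0
gcd = 9, but 9 ∤ 1461, so the congruence has no solution.

no solution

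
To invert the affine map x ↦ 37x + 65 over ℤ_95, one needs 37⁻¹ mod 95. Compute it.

Apply the Euclidean algorithm to 95 and 37:
95 = 2·37 + 21
37 = 1·21 + 16
21 = 1·16 + 5
16 = 3·5 + 1
5 = 5·1 + 0
Since gcd(37, 95) = 1, back-substitute to write 1 as a combination:
1 = 16 − 3·5
1 = −3·21 + 4·16
1 = 4·37 − 7·21
1 = −7·95 + 18·37
So 37·18 ≡ 1 (mod 95).

18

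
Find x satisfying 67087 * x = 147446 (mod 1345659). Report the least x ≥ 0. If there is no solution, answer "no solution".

311369

First find gcd(67087, 1345659):
1345659 = 20·67087 + 3919
67087 = 17·3919 + 464
3919 = 8·464 + 207
464 = 2·207 + 50
207 = 4·50 + 7
50 = 7·7 + 1
7 = 7·1 + 0
gcd = 1, so a unique solution mod 1345659 exists.
Back-substitute for the Bézout coefficients:
1 = 50 − 7·7
1 = −7·207 + 29·50
1 = 29·464 − 65·207
1 = −65·3919 + 549·464
1 = 549·67087 − 9398·3919
1 = −9398·1345659 + 188509·67087
So 67087·(188509) ≡ 1 (mod 1345659), giving 67087⁻¹ ≡ 188509.
x ≡ 67087⁻¹·147446 ≡ 188509·147446 ≡ 311369 (mod 1345659).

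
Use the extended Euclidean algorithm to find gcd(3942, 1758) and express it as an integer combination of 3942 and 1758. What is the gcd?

Repeated division:
3942 = 2·1758 + 426
1758 = 4·426 + 54
426 = 7·54 + 48
54 = 1·48 + 6
48 = 8·6 + 0
gcd(3942, 1758) = 6.
Working backward:
6 = 54 − 48
6 = −426 + 8·54
6 = 8·1758 − 33·426
6 = −33·3942 + 74·1758
So 6 = (-33)·3942 + (74)·1758.

6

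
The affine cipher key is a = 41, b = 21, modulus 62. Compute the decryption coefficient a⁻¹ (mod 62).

59

gcd(62, 41) by repeated division:
62 = 1·41 + 21
41 = 1·21 + 20
21 = 1·20 + 1
20 = 20·1 + 0
The gcd is 1. Working backward:
1 = 21 − 20
1 = −41 + 2·21
1 = 2·62 − 3·41
So 41·(-3) ≡ 1 (mod 62), and -3 ≡ 59 (mod 62).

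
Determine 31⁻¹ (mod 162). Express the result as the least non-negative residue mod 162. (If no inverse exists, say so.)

Apply the Euclidean algorithm to 162 and 31:
162 = 5*31 + 7
31 = 4*7 + 3
7 = 2*3 + 1
3 = 3*1 + 0
Since gcd(31, 162) = 1, back-substitute to write 1 as a combination:
1 = 7 − 2·3
1 = −2·31 + 9·7
1 = 9·162 − 47·31
Hence 31⁻¹ ≡ -47 ≡ 115 (mod 162).

115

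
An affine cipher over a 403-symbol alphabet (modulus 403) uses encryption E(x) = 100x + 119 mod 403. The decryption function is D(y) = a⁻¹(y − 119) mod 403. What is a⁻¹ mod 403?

133

gcd(403, 100) by repeated division:
403 = 4×100 + 3
100 = 33×3 + 1
3 = 3×1 + 0
gcd = 1, so the inverse exists. Back-substitute:
1 = 100 − 33·3
1 = −33·403 + 133·100
So 100·133 ≡ 1 (mod 403).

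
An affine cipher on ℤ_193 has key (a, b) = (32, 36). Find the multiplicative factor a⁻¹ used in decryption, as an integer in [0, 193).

gcd(193, 32) by repeated division:
193 = 6×32 + 1
32 = 32×1 + 0
Since gcd(32, 193) = 1, back-substitute to write 1 as a combination:
1 = 193 − 6·32
Thus 32·(-6) ≡ 1 (mod 193); reducing, -6 mod 193 = 187.

187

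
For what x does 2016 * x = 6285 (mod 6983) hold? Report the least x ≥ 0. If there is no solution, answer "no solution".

First find gcd(2016, 6983):
6983 = 3×2016 + 935
2016 = 2×935 + 146
935 = 6×146 + 59
146 = 2×59 + 28
59 = 2×28 + 3
28 = 9×3 + 1
3 = 3×1 + 0
gcd = 1, so a unique solution mod 6983 exists.
Back-substitute for the Bézout coefficients:
1 = 28 − 9·3
1 = −9·59 + 19·28
1 = 19·146 − 47·59
1 = −47·935 + 301·146
1 = 301·2016 − 649·935
1 = −649·6983 + 2248·2016
So 2016·(2248) ≡ 1 (mod 6983), giving 2016⁻¹ ≡ 2248.
x ≡ 2016⁻¹·6285 ≡ 2248·6285 ≡ 2071 (mod 6983).

2071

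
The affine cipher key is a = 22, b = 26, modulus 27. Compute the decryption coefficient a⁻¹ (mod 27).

16

Extended Euclidean algorithm:
27 = 1*22 + 5
22 = 4*5 + 2
5 = 2*2 + 1
2 = 2*1 + 0
gcd = 1, so the inverse exists. Back-substitute:
1 = 5 − 2·2
1 = −2·22 + 9·5
1 = 9·27 − 11·22
Hence 22⁻¹ ≡ -11 ≡ 16 (mod 27).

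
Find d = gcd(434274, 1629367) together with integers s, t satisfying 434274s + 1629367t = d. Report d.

1

Euclidean algorithm:
1629367 = 3×434274 + 326545
434274 = 1×326545 + 107729
326545 = 3×107729 + 3358
107729 = 32×3358 + 273
3358 = 12×273 + 82
273 = 3×82 + 27
82 = 3×27 + 1
27 = 27×1 + 0
gcd(434274, 1629367) = 1.
Working backward:
1 = 82 − 3·27
1 = −3·273 + 10·82
1 = 10·3358 − 123·273
1 = −123·107729 + 3946·3358
1 = 3946·326545 − 11961·107729
1 = −11961·434274 + 15907·326545
1 = 15907·1629367 − 59682·434274
So 1 = (15907)·1629367 + (-59682)·434274.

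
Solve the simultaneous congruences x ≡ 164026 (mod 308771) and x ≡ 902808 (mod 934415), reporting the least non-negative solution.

Write x = 164026 + 308771·k. Then 308771·k ≡ 902808 − 164026 ≡ 738782 (mod 934415).
Need 308771⁻¹ mod 934415. Extended Euclid on (934415, 308771):
934415 = 3×308771 + 8102
308771 = 38×8102 + 895
8102 = 9×895 + 47
895 = 19×47 + 2
47 = 23×2 + 1
2 = 2×1 + 0
Back-substitute:
1 = 47 − 23·2
1 = −23·895 + 438·47
1 = 438·8102 − 3965·895
1 = −3965·308771 + 151108·8102
1 = 151108·934415 − 457289·308771
308771⁻¹ ≡ 477126 (mod 934415), so k ≡ 477126·738782 ≡ 861252 (mod 934415).
x = 164026 + 308771·861252 = 265929805318.

265929805318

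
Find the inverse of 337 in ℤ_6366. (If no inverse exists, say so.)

1549

Extended Euclidean algorithm:
6366 = 18*337 + 300
337 = 1*300 + 37
300 = 8*37 + 4
37 = 9*4 + 1
4 = 4*1 + 0
Since gcd(337, 6366) = 1, back-substitute to write 1 as a combination:
1 = 37 − 9·4
1 = −9·300 + 73·37
1 = 73·337 − 82·300
1 = −82·6366 + 1549·337
So 337·1549 ≡ 1 (mod 6366).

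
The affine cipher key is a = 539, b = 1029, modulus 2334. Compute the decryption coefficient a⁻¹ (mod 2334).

gcd(2334, 539) by repeated division:
2334 = 4×539 + 178
539 = 3×178 + 5
178 = 35×5 + 3
5 = 1×3 + 2
3 = 1×2 + 1
2 = 2×1 + 0
Since gcd(539, 2334) = 1, back-substitute to write 1 as a combination:
1 = 3 − 2
1 = −5 + 2·3
1 = 2·178 − 71·5
1 = −71·539 + 215·178
1 = 215·2334 − 931·539
Hence 539⁻¹ ≡ -931 ≡ 1403 (mod 2334).

1403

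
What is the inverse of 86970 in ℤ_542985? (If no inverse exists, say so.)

Compute gcd(86970, 542985):
542985 = 6×86970 + 21165
86970 = 4×21165 + 2310
21165 = 9×2310 + 375
2310 = 6×375 + 60
375 = 6×60 + 15
60 = 4×15 + 0
Since gcd = 15 > 1, 86970 is not a unit mod 542985.

no inverse exists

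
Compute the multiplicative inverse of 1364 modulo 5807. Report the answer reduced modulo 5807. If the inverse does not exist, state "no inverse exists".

Run Euclid on (5807, 1364):
5807 = 4*1364 + 351
1364 = 3*351 + 311
351 = 1*311 + 40
311 = 7*40 + 31
40 = 1*31 + 9
31 = 3*9 + 4
9 = 2*4 + 1
4 = 4*1 + 0
The gcd is 1. Working backward:
1 = 9 − 2·4
1 = −2·31 + 7·9
1 = 7·40 − 9·31
1 = −9·311 + 70·40
1 = 70·351 − 79·311
1 = −79·1364 + 307·351
1 = 307·5807 − 1307·1364
So 1364·(-1307) ≡ 1 (mod 5807), and -1307 ≡ 4500 (mod 5807).

4500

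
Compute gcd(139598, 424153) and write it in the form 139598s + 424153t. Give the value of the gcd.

Repeated division:
424153 = 3*139598 + 5359
139598 = 26*5359 + 264
5359 = 20*264 + 79
264 = 3*79 + 27
79 = 2*27 + 25
27 = 1*25 + 2
25 = 12*2 + 1
2 = 2*1 + 0
gcd(139598, 424153) = 1.
Working backward:
1 = 25 − 12·2
1 = −12·27 + 13·25
1 = 13·79 − 38·27
1 = −38·264 + 127·79
1 = 127·5359 − 2578·264
1 = −2578·139598 + 67155·5359
1 = 67155·424153 − 204043·139598
So 1 = (67155)·424153 + (-204043)·139598.

1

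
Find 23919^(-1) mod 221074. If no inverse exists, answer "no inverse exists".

no inverse exists

Compute gcd(23919, 221074):
221074 = 9×23919 + 5803
23919 = 4×5803 + 707
5803 = 8×707 + 147
707 = 4×147 + 119
147 = 1×119 + 28
119 = 4×28 + 7
28 = 4×7 + 0
gcd(23919, 221074) = 7 ≠ 1, so 23919 has no multiplicative inverse modulo 221074.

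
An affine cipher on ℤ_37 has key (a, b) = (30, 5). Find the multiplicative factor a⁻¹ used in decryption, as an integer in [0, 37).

gcd(37, 30) by repeated division:
37 = 1×30 + 7
30 = 4×7 + 2
7 = 3×2 + 1
2 = 2×1 + 0
gcd = 1, so the inverse exists. Back-substitute:
1 = 7 − 3·2
1 = −3·30 + 13·7
1 = 13·37 − 16·30
Thus 30·(-16) ≡ 1 (mod 37); reducing, -16 mod 37 = 21.

21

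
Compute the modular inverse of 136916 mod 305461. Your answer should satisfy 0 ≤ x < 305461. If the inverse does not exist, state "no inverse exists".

Euclidean algorithm on 305461, 136916:
305461 = 2·136916 + 31629
136916 = 4·31629 + 10400
31629 = 3·10400 + 429
10400 = 24·429 + 104
429 = 4·104 + 13
104 = 8·13 + 0
The gcd is 13, not 1, hence no inverse exists.

no inverse exists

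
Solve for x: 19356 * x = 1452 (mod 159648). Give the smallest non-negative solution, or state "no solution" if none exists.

First find gcd(19356, 159648):
159648 = 8*19356 + 4800
19356 = 4*4800 + 156
4800 = 30*156 + 120
156 = 1*120 + 36
120 = 3*36 + 12
36 = 3*12 + 0
gcd = 12 and 12 | 1452, so solutions exist. Divide through by 12: 1613x ≡ 121 (mod 13304).
Now find 1613⁻¹ mod 13304:
13304 = 8·1613 + 400
1613 = 4·400 + 13
400 = 30·13 + 10
13 = 1·10 + 3
10 = 3·3 + 1
3 = 3·1 + 0
Back-substitute:
1 = 10 − 3·3
1 = −3·13 + 4·10
1 = 4·400 − 123·13
1 = −123·1613 + 496·400
1 = 496·13304 − 4091·1613
So 1613·(-4091) ≡ 1 (mod 13304), i.e. 1613⁻¹ ≡ 9213.
Then x ≡ 9213·121 ≡ 10541 (mod 13304); the smallest non-negative solution is x = 10541.

10541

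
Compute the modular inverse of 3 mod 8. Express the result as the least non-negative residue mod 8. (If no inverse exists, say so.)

Extended Euclidean algorithm:
8 = 2*3 + 2
3 = 1*2 + 1
2 = 2*1 + 0
Since gcd(3, 8) = 1, back-substitute to write 1 as a combination:
1 = 3 − 2
1 = −8 + 3·3
So 3·3 ≡ 1 (mod 8).

3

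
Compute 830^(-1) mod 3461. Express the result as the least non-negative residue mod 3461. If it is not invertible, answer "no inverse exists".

Extended Euclidean algorithm:
3461 = 4×830 + 141
830 = 5×141 + 125
141 = 1×125 + 16
125 = 7×16 + 13
16 = 1×13 + 3
13 = 4×3 + 1
3 = 3×1 + 0
Since gcd(830, 3461) = 1, back-substitute to write 1 as a combination:
1 = 13 − 4·3
1 = −4·16 + 5·13
1 = 5·125 − 39·16
1 = −39·141 + 44·125
1 = 44·830 − 259·141
1 = −259·3461 + 1080·830
So 830·1080 ≡ 1 (mod 3461).

1080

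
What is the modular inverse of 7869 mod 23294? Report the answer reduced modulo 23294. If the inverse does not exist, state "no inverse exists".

Extended Euclidean algorithm:
23294 = 2×7869 + 7556
7869 = 1×7556 + 313
7556 = 24×313 + 44
313 = 7×44 + 5
44 = 8×5 + 4
5 = 1×4 + 1
4 = 4×1 + 0
The gcd is 1. Working backward:
1 = 5 − 4
1 = −44 + 9·5
1 = 9·313 − 64·44
1 = −64·7556 + 1545·313
1 = 1545·7869 − 1609·7556
1 = −1609·23294 + 4763·7869
So 7869·4763 ≡ 1 (mod 23294).

4763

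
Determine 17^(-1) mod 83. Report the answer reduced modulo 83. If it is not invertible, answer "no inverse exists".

44

Extended Euclidean algorithm:
83 = 4*17 + 15
17 = 1*15 + 2
15 = 7*2 + 1
2 = 2*1 + 0
gcd = 1, so the inverse exists. Back-substitute:
1 = 15 − 7·2
1 = −7·17 + 8·15
1 = 8·83 − 39·17
Hence 17⁻¹ ≡ -39 ≡ 44 (mod 83).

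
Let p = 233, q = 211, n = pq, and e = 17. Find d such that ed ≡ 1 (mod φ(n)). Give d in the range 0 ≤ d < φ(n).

φ(n) = (p−1)(q−1) = 232·210 = 48720.
Need d with 17·d ≡ 1 (mod 48720). Apply the extended Euclidean algorithm:
48720 = 2865·17 + 15
17 = 1·15 + 2
15 = 7·2 + 1
2 = 2·1 + 0
Back-substitute:
1 = 15 − 7·2
1 = −7·17 + 8·15
1 = 8·48720 − 22927·17
So 17·(-22927) ≡ 1 (mod 48720), hence d ≡ -22927 ≡ 25793 (mod 48720).

25793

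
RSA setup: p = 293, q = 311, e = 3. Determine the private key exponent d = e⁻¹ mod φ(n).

φ(n) = (p−1)(q−1) = 292·310 = 90520.
Need d with 3·d ≡ 1 (mod 90520). Apply the extended Euclidean algorithm:
90520 = 30173×3 + 1
3 = 3×1 + 0
Back-substitute:
1 = 90520 − 30173·3
So 3·(-30173) ≡ 1 (mod 90520), hence d ≡ -30173 ≡ 60347 (mod 90520).

60347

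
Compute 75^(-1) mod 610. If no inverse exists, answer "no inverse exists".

no inverse exists

Compute gcd(75, 610):
610 = 8×75 + 10
75 = 7×10 + 5
10 = 2×5 + 0
The gcd is 5, not 1, hence no inverse exists.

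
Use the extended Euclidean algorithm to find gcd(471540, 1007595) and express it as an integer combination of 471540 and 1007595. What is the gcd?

Repeated division:
1007595 = 2·471540 + 64515
471540 = 7·64515 + 19935
64515 = 3·19935 + 4710
19935 = 4·4710 + 1095
4710 = 4·1095 + 330
1095 = 3·330 + 105
330 = 3·105 + 15
105 = 7·15 + 0
gcd(471540, 1007595) = 15.
Back-substituting:
15 = 330 − 3·105
15 = −3·1095 + 10·330
15 = 10·4710 − 43·1095
15 = −43·19935 + 182·4710
15 = 182·64515 − 589·19935
15 = −589·471540 + 4305·64515
15 = 4305·1007595 − 9199·471540
So 15 = (4305)·1007595 + (-9199)·471540.

15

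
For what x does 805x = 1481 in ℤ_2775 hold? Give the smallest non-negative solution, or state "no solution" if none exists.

no solution

gcd(805, 2775):
2775 = 3*805 + 360
805 = 2*360 + 85
360 = 4*85 + 20
85 = 4*20 + 5
20 = 4*5 + 0
gcd = 5, but 5 ∤ 1481, so the congruence has no solution.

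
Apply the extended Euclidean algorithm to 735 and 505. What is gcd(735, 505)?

Euclidean algorithm:
735 = 1×505 + 230
505 = 2×230 + 45
230 = 5×45 + 5
45 = 9×5 + 0
gcd(735, 505) = 5.
Working backward:
5 = 230 − 5·45
5 = −5·505 + 11·230
5 = 11·735 − 16·505
So 5 = (11)·735 + (-16)·505.

5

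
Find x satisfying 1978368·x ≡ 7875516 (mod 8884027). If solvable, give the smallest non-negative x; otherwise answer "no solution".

First find gcd(1978368, 8884027):
8884027 = 4·1978368 + 970555
1978368 = 2·970555 + 37258
970555 = 26·37258 + 1847
37258 = 20·1847 + 318
1847 = 5·318 + 257
318 = 1·257 + 61
257 = 4·61 + 13
61 = 4·13 + 9
13 = 1·9 + 4
9 = 2·4 + 1
4 = 4·1 + 0
gcd = 1, so a unique solution mod 8884027 exists.
Back-substitute for the Bézout coefficients:
1 = 9 − 2·4
1 = −2·13 + 3·9
1 = 3·61 − 14·13
1 = −14·257 + 59·61
1 = 59·318 − 73·257
1 = −73·1847 + 424·318
1 = 424·37258 − 8553·1847
1 = −8553·970555 + 222802·37258
1 = 222802·1978368 − 454157·970555
1 = −454157·8884027 + 2039430·1978368
So 1978368·(2039430) ≡ 1 (mod 8884027), giving 1978368⁻¹ ≡ 2039430.
x ≡ 1978368⁻¹·7875516 ≡ 2039430·7875516 ≡ 6806202 (mod 8884027).

6806202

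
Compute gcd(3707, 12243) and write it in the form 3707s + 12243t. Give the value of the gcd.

11

Euclidean algorithm:
12243 = 3·3707 + 1122
3707 = 3·1122 + 341
1122 = 3·341 + 99
341 = 3·99 + 44
99 = 2·44 + 11
44 = 4·11 + 0
gcd(3707, 12243) = 11.
Express as a combination:
11 = 99 − 2·44
11 = −2·341 + 7·99
11 = 7·1122 − 23·341
11 = −23·3707 + 76·1122
11 = 76·12243 − 251·3707
So 11 = (76)·12243 + (-251)·3707.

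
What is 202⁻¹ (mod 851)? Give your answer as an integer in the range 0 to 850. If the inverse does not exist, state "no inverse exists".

gcd(851, 202) by repeated division:
851 = 4·202 + 43
202 = 4·43 + 30
43 = 1·30 + 13
30 = 2·13 + 4
13 = 3·4 + 1
4 = 4·1 + 0
The gcd is 1. Working backward:
1 = 13 − 3·4
1 = −3·30 + 7·13
1 = 7·43 − 10·30
1 = −10·202 + 47·43
1 = 47·851 − 198·202
So 202·(-198) ≡ 1 (mod 851), and -198 ≡ 653 (mod 851).

653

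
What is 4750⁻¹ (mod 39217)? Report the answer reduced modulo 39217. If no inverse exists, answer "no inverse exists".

Apply the Euclidean algorithm to 39217 and 4750:
39217 = 8×4750 + 1217
4750 = 3×1217 + 1099
1217 = 1×1099 + 118
1099 = 9×118 + 37
118 = 3×37 + 7
37 = 5×7 + 2
7 = 3×2 + 1
2 = 2×1 + 0
Since gcd(4750, 39217) = 1, back-substitute to write 1 as a combination:
1 = 7 − 3·2
1 = −3·37 + 16·7
1 = 16·118 − 51·37
1 = −51·1099 + 475·118
1 = 475·1217 − 526·1099
1 = −526·4750 + 2053·1217
1 = 2053·39217 − 16950·4750
Thus 4750·(-16950) ≡ 1 (mod 39217); reducing, -16950 mod 39217 = 22267.

22267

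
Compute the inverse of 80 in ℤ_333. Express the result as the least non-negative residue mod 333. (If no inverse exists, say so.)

179

Apply the Euclidean algorithm to 333 and 80:
333 = 4*80 + 13
80 = 6*13 + 2
13 = 6*2 + 1
2 = 2*1 + 0
gcd = 1, so the inverse exists. Back-substitute:
1 = 13 − 6·2
1 = −6·80 + 37·13
1 = 37·333 − 154·80
So 80·(-154) ≡ 1 (mod 333), and -154 ≡ 179 (mod 333).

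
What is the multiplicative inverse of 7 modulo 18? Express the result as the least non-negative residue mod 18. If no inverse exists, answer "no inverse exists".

13

Extended Euclidean algorithm:
18 = 2×7 + 4
7 = 1×4 + 3
4 = 1×3 + 1
3 = 3×1 + 0
Since gcd(7, 18) = 1, back-substitute to write 1 as a combination:
1 = 4 − 3
1 = −7 + 2·4
1 = 2·18 − 5·7
Hence 7⁻¹ ≡ -5 ≡ 13 (mod 18).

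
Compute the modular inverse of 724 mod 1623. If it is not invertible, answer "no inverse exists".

1150

gcd(1623, 724) by repeated division:
1623 = 2*724 + 175
724 = 4*175 + 24
175 = 7*24 + 7
24 = 3*7 + 3
7 = 2*3 + 1
3 = 3*1 + 0
gcd = 1, so the inverse exists. Back-substitute:
1 = 7 − 2·3
1 = −2·24 + 7·7
1 = 7·175 − 51·24
1 = −51·724 + 211·175
1 = 211·1623 − 473·724
Thus 724·(-473) ≡ 1 (mod 1623); reducing, -473 mod 1623 = 1150.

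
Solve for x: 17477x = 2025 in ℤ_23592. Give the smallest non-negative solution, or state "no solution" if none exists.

8661

First find gcd(17477, 23592):
23592 = 1×17477 + 6115
17477 = 2×6115 + 5247
6115 = 1×5247 + 868
5247 = 6×868 + 39
868 = 22×39 + 10
39 = 3×10 + 9
10 = 1×9 + 1
9 = 9×1 + 0
gcd = 1, so a unique solution mod 23592 exists.
Back-substitute for the Bézout coefficients:
1 = 10 − 9
1 = −39 + 4·10
1 = 4·868 − 89·39
1 = −89·5247 + 538·868
1 = 538·6115 − 627·5247
1 = −627·17477 + 1792·6115
1 = 1792·23592 − 2419·17477
So 17477·(-2419) ≡ 1 (mod 23592), giving 17477⁻¹ ≡ 21173.
x ≡ 17477⁻¹·2025 ≡ 21173·2025 ≡ 8661 (mod 23592).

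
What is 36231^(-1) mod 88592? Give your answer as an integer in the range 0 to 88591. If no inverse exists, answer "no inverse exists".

Apply the Euclidean algorithm to 88592 and 36231:
88592 = 2·36231 + 16130
36231 = 2·16130 + 3971
16130 = 4·3971 + 246
3971 = 16·246 + 35
246 = 7·35 + 1
35 = 35·1 + 0
Since gcd(36231, 88592) = 1, back-substitute to write 1 as a combination:
1 = 246 − 7·35
1 = −7·3971 + 113·246
1 = 113·16130 − 459·3971
1 = −459·36231 + 1031·16130
1 = 1031·88592 − 2521·36231
So 36231·(-2521) ≡ 1 (mod 88592), and -2521 ≡ 86071 (mod 88592).

86071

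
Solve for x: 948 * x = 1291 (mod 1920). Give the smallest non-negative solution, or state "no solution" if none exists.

gcd(948, 1920):
1920 = 2×948 + 24
948 = 39×24 + 12
24 = 2×12 + 0
gcd = 12, but 12 ∤ 1291, so the congruence has no solution.

no solution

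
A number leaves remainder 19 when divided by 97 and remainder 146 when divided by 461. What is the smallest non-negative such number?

34260

Write x = 19 + 97·k. Then 97·k ≡ 146 − 19 ≡ 127 (mod 461).
Need 97⁻¹ mod 461. Extended Euclid on (461, 97):
461 = 4*97 + 73
97 = 1*73 + 24
73 = 3*24 + 1
24 = 24*1 + 0
Back-substitute:
1 = 73 − 3·24
1 = −3·97 + 4·73
1 = 4·461 − 19·97
97⁻¹ ≡ 442 (mod 461), so k ≡ 442·127 ≡ 353 (mod 461).
x = 19 + 97·353 = 34260.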